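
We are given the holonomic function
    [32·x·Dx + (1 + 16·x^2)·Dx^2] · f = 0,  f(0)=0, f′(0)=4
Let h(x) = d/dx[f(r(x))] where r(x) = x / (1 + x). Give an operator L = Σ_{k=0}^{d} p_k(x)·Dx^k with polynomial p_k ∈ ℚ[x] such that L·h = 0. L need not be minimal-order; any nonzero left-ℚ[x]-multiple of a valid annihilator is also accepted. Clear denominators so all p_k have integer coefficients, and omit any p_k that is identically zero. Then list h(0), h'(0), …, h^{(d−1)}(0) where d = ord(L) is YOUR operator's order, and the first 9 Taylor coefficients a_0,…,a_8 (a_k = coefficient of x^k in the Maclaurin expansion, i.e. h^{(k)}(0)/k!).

L = (2 + 34·x) + (1 + 2·x + 17·x^2)·Dx  (order 1).
h: a_k = 4, -8, -52, 240, 404, -4888, 2908, 77280, -203996, …
ICs: h(0) = 4.

f: a_k = 0, 4, 0, -64/3, 0, 1024/5, 0, -16384/7, 0, …
h₀=f(r): pull back L_f along r ⇒ L₀.
Differentiate: ansatz ord ≤ ord L₀ ⇒ L.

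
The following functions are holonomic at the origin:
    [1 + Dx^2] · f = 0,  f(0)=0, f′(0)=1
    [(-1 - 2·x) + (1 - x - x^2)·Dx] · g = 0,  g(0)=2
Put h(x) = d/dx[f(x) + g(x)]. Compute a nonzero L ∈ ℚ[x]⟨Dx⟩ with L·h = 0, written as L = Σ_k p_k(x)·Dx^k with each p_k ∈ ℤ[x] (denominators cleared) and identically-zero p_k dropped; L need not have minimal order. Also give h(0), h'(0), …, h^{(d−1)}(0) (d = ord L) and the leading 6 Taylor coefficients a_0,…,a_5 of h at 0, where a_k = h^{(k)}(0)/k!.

L = (124 + 358·x + 470·x^2 + 230·x^3 + 130·x^4 + 18·x^5 + 6·x^6) + (-19 - 29·x + 36·x^2 + 55·x^3 + 50·x^4 + 27·x^5 + 7·x^6 + 2·x^7)·Dx + (124 + 358·x + 470·x^2 + 230·x^3 + 130·x^4 + 18·x^5 + 6·x^6)·Dx^2 + (-19 - 29·x + 36·x^2 + 55·x^3 + 50·x^4 + 27·x^5 + 7·x^6 + 2·x^7)·Dx^3  (order 3).
h: a_k = 3, 8, 35/2, 40, 1921/24, 156, …
ICs: h(0) = 3, h′(0) = 8, h′′(0) = 35.

f: a_k = 0, 1, 0, -1/6, 0, 1/120, …
g: a_k = 2, 2, 4, 6, 10, 16, …
h₀=f+g: left-lcm gives L₀, ord ≤ 3.
h₀' ⇒ L via d/dx closure of L₀.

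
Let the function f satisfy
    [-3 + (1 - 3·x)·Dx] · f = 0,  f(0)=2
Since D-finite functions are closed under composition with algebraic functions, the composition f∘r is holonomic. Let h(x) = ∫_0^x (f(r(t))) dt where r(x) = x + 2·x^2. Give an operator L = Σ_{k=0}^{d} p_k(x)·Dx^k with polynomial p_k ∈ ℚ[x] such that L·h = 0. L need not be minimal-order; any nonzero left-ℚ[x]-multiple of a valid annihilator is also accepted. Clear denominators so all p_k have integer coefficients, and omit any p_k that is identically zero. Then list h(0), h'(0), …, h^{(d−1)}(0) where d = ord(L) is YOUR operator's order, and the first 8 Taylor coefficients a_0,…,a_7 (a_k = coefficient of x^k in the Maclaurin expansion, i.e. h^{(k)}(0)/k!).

L = (3 + 12·x)·Dx + (-1 + 3·x + 6·x^2)·Dx^2  (order 2).
h: a_k = 0, 2, 3, 10, 63/2, 558/5, 405, 10638/7, …
ICs: h(0) = 0, h′(0) = 2.

f: a_k = 2, 6, 18, 54, 162, 486, 1458, 4374, …
Change of var in L_f (x↦r) gives L₀.
h=∫₀ˣh₀: take L = L₀·Dx.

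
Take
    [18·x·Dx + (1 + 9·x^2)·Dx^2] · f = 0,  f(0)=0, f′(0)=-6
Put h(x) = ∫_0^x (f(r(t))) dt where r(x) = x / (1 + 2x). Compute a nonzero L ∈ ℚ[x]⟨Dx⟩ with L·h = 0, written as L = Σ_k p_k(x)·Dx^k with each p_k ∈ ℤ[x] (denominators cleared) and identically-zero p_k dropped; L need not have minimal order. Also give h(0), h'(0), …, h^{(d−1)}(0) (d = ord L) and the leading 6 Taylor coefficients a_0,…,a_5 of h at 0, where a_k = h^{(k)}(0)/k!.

f: a_k = 0, -6, 0, 18, 0, -486/5, …
Substitute x→r, Dx→(1/r')Dx; clear ⇒ L₀.
h=∫₀ˣh₀: take L = L₀·Dx.
L = (4 + 26·x)·Dx^2 + (1 + 4·x + 13·x^2)·Dx^3  (order 3).
h: a_k = 0, 0, -3, 4, -3/2, -12, …
ICs: h(0) = 0, h′(0) = 0, h′′(0) = -6.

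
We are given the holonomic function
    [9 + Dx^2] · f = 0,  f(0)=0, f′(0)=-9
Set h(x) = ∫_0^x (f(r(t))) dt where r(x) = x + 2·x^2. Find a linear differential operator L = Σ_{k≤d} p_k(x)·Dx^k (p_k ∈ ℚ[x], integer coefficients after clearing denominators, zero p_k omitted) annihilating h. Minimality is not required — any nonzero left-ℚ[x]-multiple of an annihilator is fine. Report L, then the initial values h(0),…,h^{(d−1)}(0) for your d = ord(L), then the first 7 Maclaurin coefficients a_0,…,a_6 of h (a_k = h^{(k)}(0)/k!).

f: a_k = 0, -9, 0, 27/2, 0, -243/40, 0, …
L₀ from L_f via x↦r, Dx↦r'^{-1}Dx.
h=∫₀ˣh₀: take L = L₀·Dx.
L = (9 + 108·x + 432·x^2 + 576·x^3)·Dx - 4·Dx^2 + (1 + 4·x)·Dx^3  (order 3).
h: a_k = 0, 0, -9/2, -6, 27/8, 81/5, 2079/80, …
ICs: h(0) = 0, h′(0) = 0, h′′(0) = -9.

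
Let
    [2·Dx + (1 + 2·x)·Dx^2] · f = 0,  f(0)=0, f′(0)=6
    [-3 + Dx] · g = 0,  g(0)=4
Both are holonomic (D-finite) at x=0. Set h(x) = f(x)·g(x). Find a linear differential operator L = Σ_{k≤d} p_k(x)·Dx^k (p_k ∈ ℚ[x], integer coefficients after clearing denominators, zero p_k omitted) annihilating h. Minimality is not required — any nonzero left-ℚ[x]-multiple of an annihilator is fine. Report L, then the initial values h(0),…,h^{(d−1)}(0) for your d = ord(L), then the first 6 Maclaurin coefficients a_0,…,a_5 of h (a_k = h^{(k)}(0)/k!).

f: a_k = 0, 6, -6, 8, -12, 96/5, …
g: a_k = 4, 12, 18, 18, 27/2, 81/10, …
L₀ := L_f ⊗_s L_g (sym. prod.), ord ≤ 2.
L = (3 + 18·x) + (-4 - 12·x)·Dx + (1 + 2·x)·Dx^2  (order 2).
h: a_k = 0, 24, 48, 68, 48, 249/5, …
ICs: h(0) = 0, h′(0) = 24.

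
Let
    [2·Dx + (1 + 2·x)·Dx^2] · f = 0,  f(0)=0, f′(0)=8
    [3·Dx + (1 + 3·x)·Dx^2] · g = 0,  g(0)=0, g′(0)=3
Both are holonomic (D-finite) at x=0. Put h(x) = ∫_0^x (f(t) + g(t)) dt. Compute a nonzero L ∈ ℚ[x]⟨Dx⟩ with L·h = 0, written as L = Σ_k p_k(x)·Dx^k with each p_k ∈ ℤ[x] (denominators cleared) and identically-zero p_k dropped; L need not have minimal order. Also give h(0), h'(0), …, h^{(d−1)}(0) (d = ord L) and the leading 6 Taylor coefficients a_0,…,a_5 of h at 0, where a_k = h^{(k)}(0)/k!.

f: a_k = 0, 8, -8, 32/3, -16, 128/5, …
g: a_k = 0, 3, -9/2, 9, -81/4, 243/5, …
h₀=f+g: left-lcm gives L₀, ord ≤ 4.
h=∫h₀ ⇒ L = L₀·Dx.
L = 12·Dx^2 + (10 + 24·x)·Dx^3 + (1 + 5·x + 6·x^2)·Dx^4  (order 4).
h: a_k = 0, 0, 11/2, -25/6, 59/12, -29/4, …
ICs: h(0) = 0, h′(0) = 0, h′′(0) = 11, h′′′(0) = -25.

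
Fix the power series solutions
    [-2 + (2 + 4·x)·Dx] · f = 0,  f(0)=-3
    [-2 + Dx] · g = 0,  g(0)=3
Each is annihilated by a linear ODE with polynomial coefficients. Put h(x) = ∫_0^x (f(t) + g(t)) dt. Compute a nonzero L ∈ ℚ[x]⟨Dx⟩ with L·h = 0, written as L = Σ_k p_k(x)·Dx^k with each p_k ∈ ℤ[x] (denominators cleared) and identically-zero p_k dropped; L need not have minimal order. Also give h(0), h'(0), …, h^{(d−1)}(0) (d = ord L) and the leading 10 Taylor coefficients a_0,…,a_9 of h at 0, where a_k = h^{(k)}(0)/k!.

L = (6 + 8·x)·Dx + (-5 - 16·x - 16·x^2)·Dx^2 + (1 + 6·x + 8·x^2)·Dx^3  (order 3).
h: a_k = 0, 0, 3/2, 5/2, 5/8, 31/40, -73/240, 1009/1680, -10267/13440, 135391/120960, …
ICs: h(0) = 0, h′(0) = 0, h′′(0) = 3.

f: a_k = -3, -3, 3/2, -3/2, 15/8, -21/8, 63/16, -99/16, 1287/128, -2145/128, …
g: a_k = 3, 6, 6, 4, 2, 4/5, 4/15, 8/105, 2/105, 4/945, …
L₀ := lclm(L_f,L_g); ord L₀ ≤ 1+1.
h=∫₀ˣh₀: take L = L₀·Dx.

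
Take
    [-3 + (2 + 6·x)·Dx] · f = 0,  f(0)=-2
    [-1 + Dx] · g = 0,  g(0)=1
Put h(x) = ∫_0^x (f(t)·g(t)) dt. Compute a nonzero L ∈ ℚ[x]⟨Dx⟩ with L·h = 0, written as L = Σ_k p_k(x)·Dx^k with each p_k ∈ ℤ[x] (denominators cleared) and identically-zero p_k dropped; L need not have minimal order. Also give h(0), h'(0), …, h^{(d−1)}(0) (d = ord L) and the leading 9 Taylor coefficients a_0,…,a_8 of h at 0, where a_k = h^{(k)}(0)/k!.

f: a_k = -2, -3, 9/4, -27/8, 405/64, -1701/128, 15309/512, -72171/1024, 2814669/16384, …
g: a_k = 1, 1, 1/2, 1/6, 1/24, 1/120, 1/720, 1/5040, 1/40320, …
h₀=f·g: eliminate ⇒ L₀, order ≤ 1·1.
Integrate: L := L₀·Dx.
L = (-5 - 6·x)·Dx + (2 + 6·x)·Dx^2  (order 2).
h: a_k = 0, -2, -5/2, -7/12, -71/96, 671/960, -16157/11520, 12691/4608, -14933039/2580480, …
ICs: h(0) = 0, h′(0) = -2.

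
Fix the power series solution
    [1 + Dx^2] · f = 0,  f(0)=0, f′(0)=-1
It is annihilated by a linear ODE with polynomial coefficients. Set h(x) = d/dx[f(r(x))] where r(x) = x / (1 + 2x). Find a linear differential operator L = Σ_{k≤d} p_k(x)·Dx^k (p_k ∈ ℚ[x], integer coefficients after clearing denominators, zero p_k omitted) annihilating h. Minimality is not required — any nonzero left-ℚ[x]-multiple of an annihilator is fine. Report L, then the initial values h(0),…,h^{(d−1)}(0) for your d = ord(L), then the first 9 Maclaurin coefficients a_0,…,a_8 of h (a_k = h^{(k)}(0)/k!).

L = (25 + 96·x + 96·x^2) + (12 + 72·x + 144·x^2 + 96·x^3)·Dx + (1 + 8·x + 24·x^2 + 32·x^3 + 16·x^4)·Dx^2  (order 2).
h: a_k = -1, 4, -23/2, 28, -1441/24, 225/2, -123479/720, 6599/45, 12104063/40320, …
ICs: h(0) = -1, h′(0) = 4.

f: a_k = 0, -1, 0, 1/6, 0, -1/120, 0, 1/5040, 0, …
Substitute x→r, Dx→(1/r')Dx; clear ⇒ L₀.
h=h₀': d/dx-closure on L₀ ⇒ L.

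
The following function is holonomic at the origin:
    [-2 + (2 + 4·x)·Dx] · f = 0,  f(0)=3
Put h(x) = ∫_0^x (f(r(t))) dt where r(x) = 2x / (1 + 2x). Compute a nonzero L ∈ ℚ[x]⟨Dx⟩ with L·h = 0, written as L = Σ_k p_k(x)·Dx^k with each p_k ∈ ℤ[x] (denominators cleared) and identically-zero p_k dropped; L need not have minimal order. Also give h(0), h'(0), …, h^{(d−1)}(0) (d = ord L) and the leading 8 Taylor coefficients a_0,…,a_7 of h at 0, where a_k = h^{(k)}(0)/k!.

L = -2·Dx + (1 + 8·x + 12·x^2)·Dx^2  (order 2).
h: a_k = 0, 3, 3, -6, 15, -222/5, 150, -3924/7, …
ICs: h(0) = 0, h′(0) = 3.

f: a_k = 3, 3, -3/2, 3/2, -15/8, 21/8, -63/16, 99/16, …
Substitute x→r, Dx→(1/r')Dx; clear ⇒ L₀.
Integrate: L := L₀·Dx.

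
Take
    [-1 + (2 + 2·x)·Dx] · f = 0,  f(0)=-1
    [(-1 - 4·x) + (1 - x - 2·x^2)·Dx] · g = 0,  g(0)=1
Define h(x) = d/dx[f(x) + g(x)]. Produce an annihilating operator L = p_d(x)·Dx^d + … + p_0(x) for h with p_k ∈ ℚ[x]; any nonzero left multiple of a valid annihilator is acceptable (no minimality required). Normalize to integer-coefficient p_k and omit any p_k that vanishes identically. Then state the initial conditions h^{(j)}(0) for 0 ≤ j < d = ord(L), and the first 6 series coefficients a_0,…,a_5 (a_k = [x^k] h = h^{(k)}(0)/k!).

f: a_k = -1, -1/2, 1/8, -1/16, 5/128, -7/256, …
g: a_k = 1, 1, 3, 5, 11, 21, …
Sum ⇒ L₀ = lclm(L_f,L_g) in ℚ(x)⟨Dx⟩.
Derive L from L₀ (diff closure).
L = (-78 - 288·x - 288·x^2 - 240·x^3) + (-117 - 693·x - 1188·x^2 - 1332·x^3 - 720·x^4)·Dx + (26 + 52·x + 2·x^2 - 208·x^3 - 344·x^4 - 160·x^5)·Dx^2  (order 2).
h: a_k = 1/2, 25/4, 237/16, 1413/32, 26845/256, 132159/512, …
ICs: h(0) = 1/2, h′(0) = 25/4.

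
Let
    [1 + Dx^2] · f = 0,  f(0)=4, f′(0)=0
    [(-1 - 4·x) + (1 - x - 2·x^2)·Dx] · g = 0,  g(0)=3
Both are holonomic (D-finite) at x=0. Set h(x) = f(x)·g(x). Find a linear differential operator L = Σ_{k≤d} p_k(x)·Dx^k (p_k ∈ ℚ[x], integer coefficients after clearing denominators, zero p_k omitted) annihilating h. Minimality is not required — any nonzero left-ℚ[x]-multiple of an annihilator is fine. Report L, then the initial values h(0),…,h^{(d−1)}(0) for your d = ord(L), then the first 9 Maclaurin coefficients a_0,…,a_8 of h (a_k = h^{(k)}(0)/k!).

f: a_k = 4, 0, -2, 0, 1/6, 0, -1/180, 0, 1/10080, …
g: a_k = 3, 3, 9, 15, 33, 63, 129, 255, 513, …
Product ⇒ symmetric product L₀, ord ≤ 2.
L = (3 + x + 2·x^2) + (2 + 8·x)·Dx + (-1 + x + 2·x^2)·Dx^2  (order 2).
h: a_k = 12, 12, 30, 54, 229/2, 445/2, 27089/60, 53789/60, 6046153/3360, …
ICs: h(0) = 12, h′(0) = 12.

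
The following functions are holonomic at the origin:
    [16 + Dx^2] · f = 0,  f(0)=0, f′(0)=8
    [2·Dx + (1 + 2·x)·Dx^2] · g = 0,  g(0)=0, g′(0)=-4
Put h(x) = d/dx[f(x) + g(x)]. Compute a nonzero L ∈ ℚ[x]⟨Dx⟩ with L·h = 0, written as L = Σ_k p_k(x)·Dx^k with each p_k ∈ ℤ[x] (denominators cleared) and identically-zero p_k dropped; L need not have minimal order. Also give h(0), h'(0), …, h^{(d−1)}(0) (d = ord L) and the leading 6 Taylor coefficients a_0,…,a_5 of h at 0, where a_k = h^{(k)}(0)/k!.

L = (160 + 256·x + 256·x^2) + (48 + 224·x + 384·x^2 + 256·x^3)·Dx + (10 + 16·x + 16·x^2)·Dx^2 + (3 + 14·x + 24·x^2 + 16·x^3)·Dx^3  (order 3).
h: a_k = 4, 8, -80, 32, 64/3, 128, …
ICs: h(0) = 4, h′(0) = 8, h′′(0) = -160.

f: a_k = 0, 8, 0, -64/3, 0, 256/15, …
g: a_k = 0, -4, 4, -16/3, 8, -64/5, …
h₀=f+g: left-lcm gives L₀, ord ≤ 4.
h₀' ⇒ L via d/dx closure of L₀.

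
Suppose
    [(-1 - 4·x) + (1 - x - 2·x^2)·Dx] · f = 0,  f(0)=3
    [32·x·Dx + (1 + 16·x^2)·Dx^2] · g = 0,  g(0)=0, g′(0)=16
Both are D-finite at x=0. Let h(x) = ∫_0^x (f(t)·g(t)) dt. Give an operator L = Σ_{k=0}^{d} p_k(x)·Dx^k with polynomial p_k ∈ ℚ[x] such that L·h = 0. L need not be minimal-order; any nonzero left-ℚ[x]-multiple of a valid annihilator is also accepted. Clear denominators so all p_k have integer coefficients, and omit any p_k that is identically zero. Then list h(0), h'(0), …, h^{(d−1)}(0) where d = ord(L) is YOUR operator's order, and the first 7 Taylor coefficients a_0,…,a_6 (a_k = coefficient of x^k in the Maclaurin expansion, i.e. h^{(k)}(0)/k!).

L = (4 + 32·x + 192·x^2)·Dx + (2 - 24·x + 64·x^2 + 192·x^3)·Dx^2 + (-1 + x - 14·x^2 + 16·x^3 + 32·x^4)·Dx^3  (order 3).
h: a_k = 0, 0, 24, 16, -28, -16/5, 1848/5, …
ICs: h(0) = 0, h′(0) = 0, h′′(0) = 48.

f: a_k = 3, 3, 9, 15, 33, 63, 129, …
g: a_k = 0, 16, 0, -256/3, 0, 4096/5, 0, …
h₀=f·g: eliminate ⇒ L₀, order ≤ 1·2.
∫: right-multiply L₀ by Dx.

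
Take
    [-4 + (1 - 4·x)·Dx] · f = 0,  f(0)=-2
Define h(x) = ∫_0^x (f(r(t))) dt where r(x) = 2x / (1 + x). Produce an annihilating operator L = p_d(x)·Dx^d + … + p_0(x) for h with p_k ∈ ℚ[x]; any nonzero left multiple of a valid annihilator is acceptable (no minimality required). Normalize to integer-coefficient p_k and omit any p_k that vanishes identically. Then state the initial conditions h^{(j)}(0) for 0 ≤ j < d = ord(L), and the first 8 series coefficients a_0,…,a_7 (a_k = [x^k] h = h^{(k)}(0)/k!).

f: a_k = -2, -8, -32, -128, -512, -2048, -8192, -32768, …
h₀=f(r): pull back L_f along r ⇒ L₀.
h=∫₀ˣh₀: take L = L₀·Dx.
L = 8·Dx + (-1 + 6·x + 7·x^2)·Dx^2  (order 2).
h: a_k = 0, -2, -8, -112/3, -196, -5488/5, -19208/3, -38416, …
ICs: h(0) = 0, h′(0) = -2.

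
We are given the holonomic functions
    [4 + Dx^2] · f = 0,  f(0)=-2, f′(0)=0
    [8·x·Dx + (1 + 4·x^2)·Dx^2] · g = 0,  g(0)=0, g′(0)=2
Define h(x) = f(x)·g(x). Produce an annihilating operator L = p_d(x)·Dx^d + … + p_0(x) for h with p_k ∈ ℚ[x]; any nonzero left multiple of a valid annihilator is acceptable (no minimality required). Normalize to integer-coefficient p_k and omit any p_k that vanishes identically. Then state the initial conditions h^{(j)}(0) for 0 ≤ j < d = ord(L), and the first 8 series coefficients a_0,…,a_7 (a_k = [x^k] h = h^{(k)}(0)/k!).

f: a_k = -2, 0, 4, 0, -4/3, 0, 8/45, 0, …
g: a_k = 0, 2, 0, -8/3, 0, 32/5, 0, -128/7, …
f·g: L₀ = L_f ⊗_s L_g, ord ≤ 2·2.
L = (80 + 832·x^2 + 1408·x^4 + 2048·x^6 + 2048·x^8) + (96·x + 640·x^3 + 1536·x^5 + 2048·x^7)·Dx + (24 + 256·x^2 + 576·x^4 + 1024·x^6 + 1024·x^8)·Dx^2 + (24·x + 160·x^3 + 384·x^5 + 512·x^7)·Dx^3 + (1 + 12·x^2 + 56·x^4 + 128·x^6 + 128·x^8)·Dx^4  (order 4).
h: a_k = 0, -4, 0, 40/3, 0, -392/15, 0, 20816/315, …
ICs: h(0) = 0, h′(0) = -4, h′′(0) = 0, h′′′(0) = 80.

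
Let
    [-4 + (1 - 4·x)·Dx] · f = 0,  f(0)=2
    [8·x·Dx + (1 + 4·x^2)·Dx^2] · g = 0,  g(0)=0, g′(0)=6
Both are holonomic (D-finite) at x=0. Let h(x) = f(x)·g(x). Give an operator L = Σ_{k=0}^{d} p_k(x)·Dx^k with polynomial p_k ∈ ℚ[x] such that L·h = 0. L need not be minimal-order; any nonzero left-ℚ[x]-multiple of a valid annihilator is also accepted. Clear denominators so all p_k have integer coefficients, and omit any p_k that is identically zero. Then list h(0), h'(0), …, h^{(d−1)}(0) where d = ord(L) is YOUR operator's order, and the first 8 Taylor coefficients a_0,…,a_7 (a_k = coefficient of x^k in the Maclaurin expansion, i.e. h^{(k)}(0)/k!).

L = 32·x + (8 - 8·x + 64·x^2)·Dx + (-1 + 4·x - 4·x^2 + 16·x^3)·Dx^2  (order 2).
h: a_k = 0, 12, 48, 176, 704, 14272/5, 57088/5, 1594624/35, …
ICs: h(0) = 0, h′(0) = 12.

f: a_k = 2, 8, 32, 128, 512, 2048, 8192, 32768, …
g: a_k = 0, 6, 0, -8, 0, 96/5, 0, -384/7, …
L₀ := L_f ⊗_s L_g (sym. prod.), ord ≤ 2.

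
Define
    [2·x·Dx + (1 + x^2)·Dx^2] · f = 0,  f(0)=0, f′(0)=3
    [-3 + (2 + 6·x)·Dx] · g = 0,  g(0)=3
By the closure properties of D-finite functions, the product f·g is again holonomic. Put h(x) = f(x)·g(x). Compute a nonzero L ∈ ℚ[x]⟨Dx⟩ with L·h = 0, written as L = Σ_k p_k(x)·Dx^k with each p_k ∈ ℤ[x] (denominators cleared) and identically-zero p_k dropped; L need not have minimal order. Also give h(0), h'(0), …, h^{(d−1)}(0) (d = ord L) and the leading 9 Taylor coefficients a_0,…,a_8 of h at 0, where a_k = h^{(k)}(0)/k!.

L = (27 - 12·x - 9·x^2) + (-12 - 28·x + 36·x^2 + 36·x^3)·Dx + (4 + 24·x + 40·x^2 + 24·x^3 + 36·x^4)·Dx^2  (order 2).
h: a_k = 0, 9, 27/2, -105/8, 171/16, -14913/640, 73521/1280, -4600791/35840, 21384513/71680, …
ICs: h(0) = 0, h′(0) = 9.

f: a_k = 0, 3, 0, -1, 0, 3/5, 0, -3/7, 0, …
g: a_k = 3, 9/2, -27/8, 81/16, -1215/128, 5103/256, -45927/1024, 216513/2048, -8444007/32768, …
f·g: L₀ = L_f ⊗_s L_g, ord ≤ 2·1.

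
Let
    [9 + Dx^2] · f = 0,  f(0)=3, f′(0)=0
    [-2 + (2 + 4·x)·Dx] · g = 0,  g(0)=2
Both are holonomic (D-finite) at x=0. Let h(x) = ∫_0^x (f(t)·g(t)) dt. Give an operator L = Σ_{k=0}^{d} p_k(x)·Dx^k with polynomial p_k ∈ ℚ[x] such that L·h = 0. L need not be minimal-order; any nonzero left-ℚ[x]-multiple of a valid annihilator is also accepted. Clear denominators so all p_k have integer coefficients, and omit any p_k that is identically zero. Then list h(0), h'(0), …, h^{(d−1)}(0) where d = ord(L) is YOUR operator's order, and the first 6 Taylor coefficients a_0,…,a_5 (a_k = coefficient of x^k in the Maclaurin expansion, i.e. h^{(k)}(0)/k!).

L = (12 + 36·x + 36·x^2)·Dx + (-2 - 4·x)·Dx^2 + (1 + 4·x + 4·x^2)·Dx^3  (order 3).
h: a_k = 0, 6, 3, -10, -6, 6, …
ICs: h(0) = 0, h′(0) = 6, h′′(0) = 6.

f: a_k = 3, 0, -27/2, 0, 81/8, 0, …
g: a_k = 2, 2, -1, 1, -5/4, 7/4, …
f·g: L₀ = L_f ⊗_s L_g, ord ≤ 2·1.
Integrate: L := L₀·Dx.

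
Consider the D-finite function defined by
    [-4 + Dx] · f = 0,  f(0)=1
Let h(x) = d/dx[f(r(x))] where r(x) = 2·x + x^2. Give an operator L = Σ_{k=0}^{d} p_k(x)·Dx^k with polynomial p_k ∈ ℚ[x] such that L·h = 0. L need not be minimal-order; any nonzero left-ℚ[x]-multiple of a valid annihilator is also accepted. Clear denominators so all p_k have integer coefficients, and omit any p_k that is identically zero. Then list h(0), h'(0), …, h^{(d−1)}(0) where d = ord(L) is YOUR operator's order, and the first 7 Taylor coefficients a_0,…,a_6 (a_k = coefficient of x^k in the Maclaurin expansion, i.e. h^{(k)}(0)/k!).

L = (9 + 16·x + 8·x^2) + (-1 - x)·Dx  (order 1).
h: a_k = 8, 72, 352, 3680/3, 3392, 118208/15, 717056/45, …
ICs: h(0) = 8.

f: a_k = 1, 4, 8, 32/3, 32/3, 128/15, 256/45, …
h₀=f(r): pull back L_f along r ⇒ L₀.
Differentiate: ansatz ord ≤ ord L₀ ⇒ L.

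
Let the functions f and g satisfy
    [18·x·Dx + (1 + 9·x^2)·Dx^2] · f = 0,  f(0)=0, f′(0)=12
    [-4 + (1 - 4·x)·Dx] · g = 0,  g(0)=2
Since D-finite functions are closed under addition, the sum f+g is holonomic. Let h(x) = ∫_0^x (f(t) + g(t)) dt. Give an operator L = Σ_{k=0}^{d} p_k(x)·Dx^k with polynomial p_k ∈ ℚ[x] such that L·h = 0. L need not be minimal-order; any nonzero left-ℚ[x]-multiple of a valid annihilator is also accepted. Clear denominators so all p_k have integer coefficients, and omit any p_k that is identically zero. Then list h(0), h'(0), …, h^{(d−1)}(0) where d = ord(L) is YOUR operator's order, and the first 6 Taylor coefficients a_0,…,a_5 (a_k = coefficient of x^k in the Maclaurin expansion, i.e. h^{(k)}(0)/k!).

L = (72 - 1152·x - 1944·x^2)·Dx^2 + (-57 + 72·x - 765·x^2 - 1944·x^3)·Dx^3 + (4 - 7·x - 63·x^3 - 324·x^4)·Dx^4  (order 4).
h: a_k = 0, 2, 10, 32/3, 23, 512/5, …
ICs: h(0) = 0, h′(0) = 2, h′′(0) = 20, h′′′(0) = 64.

f: a_k = 0, 12, 0, -36, 0, 972/5, …
g: a_k = 2, 8, 32, 128, 512, 2048, …
Sum ⇒ L₀ = lclm(L_f,L_g) in ℚ(x)⟨Dx⟩.
Integrate: L := L₀·Dx.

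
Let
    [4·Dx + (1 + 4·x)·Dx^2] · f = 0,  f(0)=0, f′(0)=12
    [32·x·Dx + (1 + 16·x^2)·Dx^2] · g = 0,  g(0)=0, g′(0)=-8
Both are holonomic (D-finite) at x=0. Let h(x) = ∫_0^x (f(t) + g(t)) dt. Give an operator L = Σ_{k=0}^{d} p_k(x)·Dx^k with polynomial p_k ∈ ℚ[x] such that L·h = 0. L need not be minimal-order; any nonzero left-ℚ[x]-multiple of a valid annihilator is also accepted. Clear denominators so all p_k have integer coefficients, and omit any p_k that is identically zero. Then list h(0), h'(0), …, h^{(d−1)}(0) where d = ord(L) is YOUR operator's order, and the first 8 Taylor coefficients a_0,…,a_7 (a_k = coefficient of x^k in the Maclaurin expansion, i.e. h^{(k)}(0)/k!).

L = (-32 - 384·x + 1536·x^2 + 2048·x^3)·Dx^2 + (-16 - 64·x + 3072·x^3 + 4096·x^4)·Dx^3 + (-1 + 4·x + 32·x^2 + 128·x^3 + 768·x^4 + 1024·x^5)·Dx^4  (order 4).
h: a_k = 0, 0, 2, -8, 80/3, -192/5, 512/15, -2048/7, …
ICs: h(0) = 0, h′(0) = 0, h′′(0) = 4, h′′′(0) = -48.

f: a_k = 0, 12, -24, 64, -192, 3072/5, -2048, 49152/7, …
g: a_k = 0, -8, 0, 128/3, 0, -2048/5, 0, 32768/7, …
Sum ⇒ L₀ = lclm(L_f,L_g) in ℚ(x)⟨Dx⟩.
∫: right-multiply L₀ by Dx.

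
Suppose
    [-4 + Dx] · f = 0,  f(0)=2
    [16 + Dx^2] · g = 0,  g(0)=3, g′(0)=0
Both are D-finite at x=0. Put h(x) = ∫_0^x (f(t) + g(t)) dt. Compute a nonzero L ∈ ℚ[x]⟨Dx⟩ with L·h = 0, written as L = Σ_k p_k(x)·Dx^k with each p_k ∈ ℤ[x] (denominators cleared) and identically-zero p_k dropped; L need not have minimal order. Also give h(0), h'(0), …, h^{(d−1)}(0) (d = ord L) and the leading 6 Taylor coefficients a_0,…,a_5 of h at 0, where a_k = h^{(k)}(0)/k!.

f: a_k = 2, 8, 16, 64/3, 64/3, 256/15, …
g: a_k = 3, 0, -24, 0, 32, 0, …
f+g: L₀ = lclm(L_f,L_g), ord ≤ 1+2.
∫: right-multiply L₀ by Dx.
L = -64·Dx + 16·Dx^2 - 4·Dx^3 + Dx^4  (order 4).
h: a_k = 0, 5, 4, -8/3, 16/3, 32/3, …
ICs: h(0) = 0, h′(0) = 5, h′′(0) = 8, h′′′(0) = -16.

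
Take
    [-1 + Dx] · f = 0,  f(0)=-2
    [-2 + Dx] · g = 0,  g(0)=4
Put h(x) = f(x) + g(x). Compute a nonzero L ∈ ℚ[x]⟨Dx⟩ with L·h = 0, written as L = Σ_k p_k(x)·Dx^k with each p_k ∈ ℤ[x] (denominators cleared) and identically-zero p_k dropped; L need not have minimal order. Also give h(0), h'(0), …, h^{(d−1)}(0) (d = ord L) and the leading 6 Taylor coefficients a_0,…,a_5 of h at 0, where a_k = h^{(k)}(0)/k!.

L = 2 - 3·Dx + Dx^2  (order 2).
h: a_k = 2, 6, 7, 5, 31/12, 21/20, …
ICs: h(0) = 2, h′(0) = 6.

f: a_k = -2, -2, -1, -1/3, -1/12, -1/60, …
g: a_k = 4, 8, 8, 16/3, 8/3, 16/15, …
Sum ⇒ L₀ = lclm(L_f,L_g) in ℚ(x)⟨Dx⟩.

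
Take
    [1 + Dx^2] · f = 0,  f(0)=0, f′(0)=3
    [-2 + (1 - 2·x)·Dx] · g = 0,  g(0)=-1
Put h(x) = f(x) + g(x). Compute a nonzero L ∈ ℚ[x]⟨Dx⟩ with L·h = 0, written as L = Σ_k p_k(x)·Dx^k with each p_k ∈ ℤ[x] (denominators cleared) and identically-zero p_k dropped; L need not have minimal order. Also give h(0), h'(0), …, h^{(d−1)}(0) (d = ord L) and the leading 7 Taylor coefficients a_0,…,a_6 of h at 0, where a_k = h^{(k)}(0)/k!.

L = (-50 + 8·x - 8·x^2) + (9 - 22·x + 12·x^2 - 8·x^3)·Dx + (-50 + 8·x - 8·x^2)·Dx^2 + (9 - 22·x + 12·x^2 - 8·x^3)·Dx^3  (order 3).
h: a_k = -1, 1, -4, -17/2, -16, -1279/40, -64, …
ICs: h(0) = -1, h′(0) = 1, h′′(0) = -8.

f: a_k = 0, 3, 0, -1/2, 0, 1/40, 0, …
g: a_k = -1, -2, -4, -8, -16, -32, -64, …
f+g: L₀ = lclm(L_f,L_g), ord ≤ 2+1.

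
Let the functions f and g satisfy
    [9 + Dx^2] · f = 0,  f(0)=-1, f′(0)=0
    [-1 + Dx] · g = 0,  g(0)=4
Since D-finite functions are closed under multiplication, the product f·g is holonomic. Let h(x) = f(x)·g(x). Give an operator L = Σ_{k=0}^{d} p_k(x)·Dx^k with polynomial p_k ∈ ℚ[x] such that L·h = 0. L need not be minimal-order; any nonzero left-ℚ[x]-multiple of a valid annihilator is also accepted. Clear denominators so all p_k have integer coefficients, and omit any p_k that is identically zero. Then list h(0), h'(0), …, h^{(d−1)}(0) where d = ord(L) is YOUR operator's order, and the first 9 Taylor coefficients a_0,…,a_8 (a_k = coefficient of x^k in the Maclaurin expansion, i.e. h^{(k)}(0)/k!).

f: a_k = -1, 0, 9/2, 0, -27/8, 0, 81/80, 0, -729/4480, …
g: a_k = 4, 4, 2, 2/3, 1/6, 1/30, 1/180, 1/1260, 1/10080, …
Product ⇒ symmetric product L₀, ord ≤ 2.
L = 10 - 2·Dx + Dx^2  (order 2).
h: a_k = -4, -4, 16, 52/3, -14/3, -158/15, -88/45, 614/315, 527/630, …
ICs: h(0) = -4, h′(0) = -4.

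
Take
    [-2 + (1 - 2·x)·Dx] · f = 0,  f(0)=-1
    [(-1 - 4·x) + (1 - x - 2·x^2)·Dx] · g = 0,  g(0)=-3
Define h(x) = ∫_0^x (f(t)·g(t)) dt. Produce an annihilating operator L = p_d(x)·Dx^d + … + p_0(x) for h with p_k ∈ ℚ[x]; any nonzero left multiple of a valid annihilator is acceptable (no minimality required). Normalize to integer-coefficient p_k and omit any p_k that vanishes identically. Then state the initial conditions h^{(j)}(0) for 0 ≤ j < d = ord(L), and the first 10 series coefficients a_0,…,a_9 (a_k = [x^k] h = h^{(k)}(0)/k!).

L = (3 + 6·x)·Dx + (-1 + x + 2·x^2)·Dx^2  (order 2).
h: a_k = 0, 3, 9/2, 9, 69/4, 171/5, 135/2, 939/7, 2133/8, 531, …
ICs: h(0) = 0, h′(0) = 3.

f: a_k = -1, -2, -4, -8, -16, -32, -64, -128, -256, -512, …
g: a_k = -3, -3, -9, -15, -33, -63, -129, -255, -513, -1023, …
Sym-product of L_f,L_g gives L₀ (≤ ord 1).
h=∫h₀ ⇒ L = L₀·Dx.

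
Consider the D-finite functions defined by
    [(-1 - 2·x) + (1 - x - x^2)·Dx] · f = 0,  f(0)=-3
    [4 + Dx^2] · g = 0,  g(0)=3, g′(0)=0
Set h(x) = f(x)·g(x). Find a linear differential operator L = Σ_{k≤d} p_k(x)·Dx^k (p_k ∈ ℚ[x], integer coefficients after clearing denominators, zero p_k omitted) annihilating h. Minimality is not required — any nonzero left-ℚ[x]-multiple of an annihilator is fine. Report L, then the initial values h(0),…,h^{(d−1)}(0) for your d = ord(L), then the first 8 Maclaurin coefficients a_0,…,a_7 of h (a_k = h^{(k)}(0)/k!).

L = (-2 + 4·x + 4·x^2) + (2 + 4·x)·Dx + (-1 + x + x^2)·Dx^2  (order 2).
h: a_k = -9, -9, 0, -9, -15, -24, -191/5, -311/5, …
ICs: h(0) = -9, h′(0) = -9.

f: a_k = -3, -3, -6, -9, -15, -24, -39, -63, …
g: a_k = 3, 0, -6, 0, 2, 0, -4/15, 0, …
L₀ := L_f ⊗_s L_g (sym. prod.), ord ≤ 2.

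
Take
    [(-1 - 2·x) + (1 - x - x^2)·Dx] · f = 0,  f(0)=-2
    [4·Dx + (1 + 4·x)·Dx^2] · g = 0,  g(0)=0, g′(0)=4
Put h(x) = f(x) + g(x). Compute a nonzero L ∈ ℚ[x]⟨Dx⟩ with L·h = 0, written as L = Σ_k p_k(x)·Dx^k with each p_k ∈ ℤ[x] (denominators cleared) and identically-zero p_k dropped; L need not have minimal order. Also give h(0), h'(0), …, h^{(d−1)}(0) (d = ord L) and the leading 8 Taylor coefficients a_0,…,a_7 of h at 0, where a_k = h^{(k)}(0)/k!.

L = (100 + 272·x + 392·x^2 + 144·x^3 + 96·x^4)·Dx + (-7 + 96·x + 434·x^2 + 540·x^3 + 304·x^4 + 160·x^5)·Dx^2 + (-4 - 25·x - 28·x^2 + 46·x^3 + 73·x^4 + 76·x^5 + 32·x^6)·Dx^3  (order 3).
h: a_k = -2, 2, -12, 46/3, -74, 944/5, -2126/3, 16090/7, …
ICs: h(0) = -2, h′(0) = 2, h′′(0) = -24.

f: a_k = -2, -2, -4, -6, -10, -16, -26, -42, …
g: a_k = 0, 4, -8, 64/3, -64, 1024/5, -2048/3, 16384/7, …
Sum ⇒ L₀ = lclm(L_f,L_g) in ℚ(x)⟨Dx⟩.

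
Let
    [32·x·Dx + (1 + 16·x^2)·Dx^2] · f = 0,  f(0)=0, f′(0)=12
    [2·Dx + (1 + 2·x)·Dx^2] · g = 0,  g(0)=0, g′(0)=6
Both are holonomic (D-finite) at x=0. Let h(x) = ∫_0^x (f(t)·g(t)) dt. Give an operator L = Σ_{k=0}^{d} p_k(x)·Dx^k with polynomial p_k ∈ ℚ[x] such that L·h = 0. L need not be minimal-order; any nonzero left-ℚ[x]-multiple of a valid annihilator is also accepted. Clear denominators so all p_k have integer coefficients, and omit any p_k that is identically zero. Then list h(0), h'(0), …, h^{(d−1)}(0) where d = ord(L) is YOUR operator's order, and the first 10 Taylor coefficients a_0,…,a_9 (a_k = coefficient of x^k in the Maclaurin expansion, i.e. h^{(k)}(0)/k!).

f: a_k = 0, 12, 0, -64, 0, 3072/5, 0, -49152/7, 0, 262144/3, …
g: a_k = 0, 6, -6, 8, -12, 96/5, -32, 384/7, -96, 512/3, …
f·g: L₀ = L_f ⊗_s L_g, ord ≤ 2·2.
∫: right-multiply L₀ by Dx.
L = (2304 + 8960·x + 114688·x^2 + 552960·x^3 + 983040·x^4 + 851968·x^5 + 1048576·x^7)·Dx^2 + (1032 + 14720·x + 111872·x^2 + 616448·x^3 + 1884160·x^4 + 3047424·x^5 + 2293760·x^6 + 1572864·x^7 + 3670016·x^8)·Dx^3 + (72 + 2512·x + 19968·x^2 + 99072·x^3 + 393216·x^4 + 1019904·x^5 + 1572864·x^6 + 1376256·x^7 + 1572864·x^8 + 2097152·x^9)·Dx^4 + (17 + 132·x + 964·x^2 + 4864·x^3 + 18432·x^4 + 55296·x^5 + 129024·x^6 + 196608·x^7 + 196608·x^8 + 262144·x^9 + 262144·x^10)·Dx^5  (order 5).
h: a_k = 0, 0, 0, 24, -18, -288/5, 40, 2432/5, -2064/5, -20992/5, …
ICs: h(0) = 0, h′(0) = 0, h′′(0) = 0, h′′′(0) = 144, h′′′′(0) = -432.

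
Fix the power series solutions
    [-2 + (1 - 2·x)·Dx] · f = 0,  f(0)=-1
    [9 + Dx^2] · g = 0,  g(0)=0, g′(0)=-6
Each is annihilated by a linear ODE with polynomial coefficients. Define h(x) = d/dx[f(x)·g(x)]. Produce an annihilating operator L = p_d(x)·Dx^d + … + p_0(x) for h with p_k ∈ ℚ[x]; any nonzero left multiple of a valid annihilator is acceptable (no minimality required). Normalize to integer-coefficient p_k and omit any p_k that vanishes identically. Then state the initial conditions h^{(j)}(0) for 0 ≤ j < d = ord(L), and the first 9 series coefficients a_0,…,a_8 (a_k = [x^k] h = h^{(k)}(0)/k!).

f: a_k = -1, -2, -4, -8, -16, -32, -64, -128, -256, …
g: a_k = 0, -6, 0, 9, 0, -81/20, 0, 243/280, 0, …
h₀=f·g: eliminate ⇒ L₀, order ≤ 1·2.
h=h₀': d/dx-closure on L₀ ⇒ L.
L = (1 - 36·x + 36·x^2) + (-4 + 8·x)·Dx + (1 - 4·x + 4·x^2)·Dx^2  (order 2).
h: a_k = 6, 24, 45, 120, 1281/4, 3843/5, 71493/40, 142986/35, 20592171/2240, …
ICs: h(0) = 6, h′(0) = 24.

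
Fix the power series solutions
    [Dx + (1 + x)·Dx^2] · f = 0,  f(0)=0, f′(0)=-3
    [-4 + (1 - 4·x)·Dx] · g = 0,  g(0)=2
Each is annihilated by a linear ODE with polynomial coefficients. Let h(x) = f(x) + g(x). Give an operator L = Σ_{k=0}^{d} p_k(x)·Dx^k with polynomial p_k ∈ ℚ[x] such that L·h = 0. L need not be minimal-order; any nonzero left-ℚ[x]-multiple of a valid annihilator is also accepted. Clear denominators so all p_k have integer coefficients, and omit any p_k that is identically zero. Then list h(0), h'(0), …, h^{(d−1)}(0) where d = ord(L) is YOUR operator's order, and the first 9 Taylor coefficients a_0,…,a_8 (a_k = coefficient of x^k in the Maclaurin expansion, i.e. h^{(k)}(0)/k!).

f: a_k = 0, -3, 3/2, -1, 3/4, -3/5, 1/2, -3/7, 3/8, …
g: a_k = 2, 8, 32, 128, 512, 2048, 8192, 32768, 131072, …
Sum ⇒ L₀ = lclm(L_f,L_g) in ℚ(x)⟨Dx⟩.
L = (-112 - 32·x)·Dx + (-94 - 208·x - 64·x^2)·Dx^2 + (9 - 23·x - 48·x^2 - 16·x^3)·Dx^3  (order 3).
h: a_k = 2, 5, 67/2, 127, 2051/4, 10237/5, 16385/2, 229373/7, 1048579/8, …
ICs: h(0) = 2, h′(0) = 5, h′′(0) = 67.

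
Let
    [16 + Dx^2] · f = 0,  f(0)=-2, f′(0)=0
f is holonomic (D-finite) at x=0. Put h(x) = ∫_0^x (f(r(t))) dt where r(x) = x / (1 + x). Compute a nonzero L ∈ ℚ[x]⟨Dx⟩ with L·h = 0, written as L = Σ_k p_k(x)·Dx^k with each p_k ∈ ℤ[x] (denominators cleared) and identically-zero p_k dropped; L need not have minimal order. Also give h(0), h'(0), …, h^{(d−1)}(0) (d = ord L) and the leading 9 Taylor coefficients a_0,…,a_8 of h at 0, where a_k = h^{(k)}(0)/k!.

f: a_k = -2, 0, 16, 0, -64/3, 0, 512/45, 0, -1024/315, …
Change of var in L_f (x↦r) gives L₀.
Integrate: L := L₀·Dx.
L = 16·Dx + (2 + 6·x + 6·x^2 + 2·x^3)·Dx^2 + (1 + 4·x + 6·x^2 + 4·x^3 + x^4)·Dx^3  (order 3).
h: a_k = 0, -2, 0, 16/3, -8, 16/3, 32/9, -784/45, 164/5, …
ICs: h(0) = 0, h′(0) = -2, h′′(0) = 0.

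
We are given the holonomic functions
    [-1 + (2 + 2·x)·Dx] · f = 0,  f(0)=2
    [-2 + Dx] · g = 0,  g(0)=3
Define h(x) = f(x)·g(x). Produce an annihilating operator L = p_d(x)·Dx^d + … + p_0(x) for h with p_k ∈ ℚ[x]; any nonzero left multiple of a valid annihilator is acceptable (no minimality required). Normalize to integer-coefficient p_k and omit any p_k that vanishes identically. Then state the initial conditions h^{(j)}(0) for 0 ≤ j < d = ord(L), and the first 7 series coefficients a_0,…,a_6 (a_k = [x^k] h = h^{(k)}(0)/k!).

L = (-5 - 4·x) + (2 + 2·x)·Dx  (order 1).
h: a_k = 6, 15, 69/4, 103/8, 449/64, 1949/640, 1643/1536, …
ICs: h(0) = 6.

f: a_k = 2, 1, -1/4, 1/8, -5/64, 7/128, -21/512, …
g: a_k = 3, 6, 6, 4, 2, 4/5, 4/15, …
Sym-product of L_f,L_g gives L₀ (≤ ord 1).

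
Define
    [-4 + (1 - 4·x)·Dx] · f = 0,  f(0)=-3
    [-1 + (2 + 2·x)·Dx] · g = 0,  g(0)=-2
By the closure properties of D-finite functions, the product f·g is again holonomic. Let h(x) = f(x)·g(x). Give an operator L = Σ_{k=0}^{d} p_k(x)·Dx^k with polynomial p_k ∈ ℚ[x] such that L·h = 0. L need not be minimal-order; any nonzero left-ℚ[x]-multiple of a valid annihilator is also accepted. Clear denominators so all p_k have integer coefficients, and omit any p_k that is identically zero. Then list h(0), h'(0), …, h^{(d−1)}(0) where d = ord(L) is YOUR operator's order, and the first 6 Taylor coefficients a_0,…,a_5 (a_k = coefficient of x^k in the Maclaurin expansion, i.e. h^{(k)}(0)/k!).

f: a_k = -3, -12, -48, -192, -768, -3072, …
g: a_k = -2, -1, 1/4, -1/8, 5/64, -7/128, …
h₀=f·g: eliminate ⇒ L₀, order ≤ 1·1.
L = (9 + 4·x) + (-2 + 6·x + 8·x^2)·Dx  (order 1).
h: a_k = 6, 27, 429/4, 3435/8, 109905/64, 879261/128, …
ICs: h(0) = 6.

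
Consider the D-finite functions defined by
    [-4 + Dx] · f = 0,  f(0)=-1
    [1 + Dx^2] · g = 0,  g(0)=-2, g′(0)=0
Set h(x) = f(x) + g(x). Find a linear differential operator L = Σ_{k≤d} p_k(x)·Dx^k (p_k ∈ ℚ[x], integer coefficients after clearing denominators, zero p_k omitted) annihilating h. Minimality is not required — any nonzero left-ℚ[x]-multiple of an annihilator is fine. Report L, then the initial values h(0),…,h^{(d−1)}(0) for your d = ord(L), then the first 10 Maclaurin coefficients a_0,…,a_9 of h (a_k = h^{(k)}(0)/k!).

f: a_k = -1, -4, -8, -32/3, -32/3, -128/15, -256/45, -1024/315, -512/315, -2048/2835, …
g: a_k = -2, 0, 1, 0, -1/12, 0, 1/360, 0, -1/20160, 0, …
L₀ := lclm(L_f,L_g); ord L₀ ≤ 1+2.
L = -4 + Dx - 4·Dx^2 + Dx^3  (order 3).
h: a_k = -3, -4, -7, -32/3, -43/4, -128/15, -2047/360, -1024/315, -3641/2240, -2048/2835, …
ICs: h(0) = -3, h′(0) = -4, h′′(0) = -14.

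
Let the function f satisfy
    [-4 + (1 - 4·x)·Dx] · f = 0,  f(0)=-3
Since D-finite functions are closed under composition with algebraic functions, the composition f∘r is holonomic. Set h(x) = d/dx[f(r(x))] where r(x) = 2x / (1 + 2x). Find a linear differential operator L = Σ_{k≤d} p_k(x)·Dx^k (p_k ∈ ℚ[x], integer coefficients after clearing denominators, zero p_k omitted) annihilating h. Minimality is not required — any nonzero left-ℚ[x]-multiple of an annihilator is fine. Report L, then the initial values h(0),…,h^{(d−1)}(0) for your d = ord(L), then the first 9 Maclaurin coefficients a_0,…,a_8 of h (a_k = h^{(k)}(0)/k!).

L = 12 + (-1 + 6·x)·Dx  (order 1).
h: a_k = -24, -288, -2592, -20736, -155520, -1119744, -7838208, -53747712, -362797056, …
ICs: h(0) = -24.

f: a_k = -3, -12, -48, -192, -768, -3072, -12288, -49152, -196608, …
h₀=f(r): pull back L_f along r ⇒ L₀.
h=h₀': d/dx-closure on L₀ ⇒ L.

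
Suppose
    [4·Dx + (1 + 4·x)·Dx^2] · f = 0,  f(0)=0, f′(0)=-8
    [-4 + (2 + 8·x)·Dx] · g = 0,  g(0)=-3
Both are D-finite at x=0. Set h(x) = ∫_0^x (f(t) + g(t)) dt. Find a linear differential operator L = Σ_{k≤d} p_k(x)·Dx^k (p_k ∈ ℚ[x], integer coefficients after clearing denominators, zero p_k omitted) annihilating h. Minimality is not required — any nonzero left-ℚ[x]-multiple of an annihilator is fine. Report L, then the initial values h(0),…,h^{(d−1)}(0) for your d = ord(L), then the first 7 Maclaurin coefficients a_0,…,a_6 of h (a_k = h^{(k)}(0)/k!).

L = 8·Dx^2 + (10 + 40·x)·Dx^3 + (1 + 8·x + 16·x^2)·Dx^4  (order 4).
h: a_k = 0, -3, -7, 22/3, -41/3, 158/5, -1234/15, …
ICs: h(0) = 0, h′(0) = -3, h′′(0) = -14, h′′′(0) = 44.

f: a_k = 0, -8, 16, -128/3, 128, -2048/5, 4096/3, …
g: a_k = -3, -6, 6, -12, 30, -84, 252, …
Sum ⇒ L₀ = lclm(L_f,L_g) in ℚ(x)⟨Dx⟩.
h=∫₀ˣh₀: take L = L₀·Dx.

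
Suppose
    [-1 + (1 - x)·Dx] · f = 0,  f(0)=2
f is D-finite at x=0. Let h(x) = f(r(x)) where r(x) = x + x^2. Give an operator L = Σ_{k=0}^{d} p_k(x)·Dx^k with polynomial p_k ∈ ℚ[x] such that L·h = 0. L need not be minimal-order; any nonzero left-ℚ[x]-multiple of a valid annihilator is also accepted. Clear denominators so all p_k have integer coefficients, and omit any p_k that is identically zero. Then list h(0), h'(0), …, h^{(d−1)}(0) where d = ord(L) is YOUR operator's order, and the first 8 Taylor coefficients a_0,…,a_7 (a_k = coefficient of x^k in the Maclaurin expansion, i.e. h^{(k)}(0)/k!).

L = (1 + 2·x) + (-1 + x + x^2)·Dx  (order 1).
h: a_k = 2, 2, 4, 6, 10, 16, 26, 42, …
ICs: h(0) = 2.

f: a_k = 2, 2, 2, 2, 2, 2, 2, 2, …
L₀ from L_f via x↦r, Dx↦r'^{-1}Dx.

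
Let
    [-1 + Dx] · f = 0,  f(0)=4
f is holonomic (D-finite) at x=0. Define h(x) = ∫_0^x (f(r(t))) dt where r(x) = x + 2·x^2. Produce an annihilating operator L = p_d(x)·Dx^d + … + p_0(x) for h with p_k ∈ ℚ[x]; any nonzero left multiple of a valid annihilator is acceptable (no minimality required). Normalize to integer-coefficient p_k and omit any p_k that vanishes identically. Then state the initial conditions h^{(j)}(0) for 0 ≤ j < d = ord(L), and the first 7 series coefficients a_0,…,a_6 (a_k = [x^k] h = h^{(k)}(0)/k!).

L = (-1 - 4·x)·Dx + Dx^2  (order 2).
h: a_k = 0, 4, 2, 10/3, 13/6, 73/30, 281/180, …
ICs: h(0) = 0, h′(0) = 4.

f: a_k = 4, 4, 2, 2/3, 1/6, 1/30, 1/180, …
f∘r: x↦r, Dx↦Dx/r' in L_f ⇒ L₀.
h=∫h₀ ⇒ L = L₀·Dx.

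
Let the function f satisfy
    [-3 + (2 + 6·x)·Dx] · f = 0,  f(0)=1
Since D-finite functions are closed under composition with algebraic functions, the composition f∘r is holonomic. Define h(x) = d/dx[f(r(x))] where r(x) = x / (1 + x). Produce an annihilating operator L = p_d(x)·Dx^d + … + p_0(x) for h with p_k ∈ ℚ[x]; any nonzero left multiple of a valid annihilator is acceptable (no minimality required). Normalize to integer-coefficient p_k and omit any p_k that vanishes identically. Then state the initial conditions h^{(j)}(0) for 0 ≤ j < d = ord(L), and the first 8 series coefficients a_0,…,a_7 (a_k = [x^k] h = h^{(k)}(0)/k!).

f: a_k = 1, 3/2, -9/8, 27/16, -405/128, 1701/256, -15309/1024, 72171/2048, …
Substitute x→r, Dx→(1/r')Dx; clear ⇒ L₀.
h₀' ⇒ L via d/dx closure of L₀.
L = (-7 - 16·x) + (-2 - 10·x - 8·x^2)·Dx  (order 1).
h: a_k = 3/2, -21/4, 261/16, -1677/32, 45345/256, -318915/512, 4608345/2048, -33903165/4096, …
ICs: h(0) = 3/2.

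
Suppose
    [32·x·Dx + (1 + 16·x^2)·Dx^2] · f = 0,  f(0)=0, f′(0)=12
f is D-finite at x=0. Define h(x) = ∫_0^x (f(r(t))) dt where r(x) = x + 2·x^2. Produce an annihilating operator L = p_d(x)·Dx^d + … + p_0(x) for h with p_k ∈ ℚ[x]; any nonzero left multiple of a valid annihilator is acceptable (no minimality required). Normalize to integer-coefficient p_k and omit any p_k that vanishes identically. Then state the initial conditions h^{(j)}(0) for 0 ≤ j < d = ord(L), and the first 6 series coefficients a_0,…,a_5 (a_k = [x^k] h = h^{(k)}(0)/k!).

L = (-4 + 32·x + 256·x^2 + 768·x^3 + 768·x^4)·Dx^2 + (1 + 4·x + 16·x^2 + 128·x^3 + 320·x^4 + 256·x^5)·Dx^3  (order 3).
h: a_k = 0, 0, 6, 8, -16, -384/5, …
ICs: h(0) = 0, h′(0) = 0, h′′(0) = 12.

f: a_k = 0, 12, 0, -64, 0, 3072/5, …
L₀ from L_f via x↦r, Dx↦r'^{-1}Dx.
Integrate: L := L₀·Dx.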